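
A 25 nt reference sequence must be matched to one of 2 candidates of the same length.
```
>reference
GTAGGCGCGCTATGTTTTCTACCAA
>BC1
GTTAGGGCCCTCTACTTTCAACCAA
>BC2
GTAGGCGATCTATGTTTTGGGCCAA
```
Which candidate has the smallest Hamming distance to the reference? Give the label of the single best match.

Hamming distances to reference — BC1: 8; BC2: 5.
Smallest is BC2 with 5 mismatches.

BC2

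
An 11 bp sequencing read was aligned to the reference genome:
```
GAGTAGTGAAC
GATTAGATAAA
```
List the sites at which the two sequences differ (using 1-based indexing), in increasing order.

3, 7, 8, 11

Scanning 1-based: 3: G/T; 7: T/A; 8: G/T; 11: C/A.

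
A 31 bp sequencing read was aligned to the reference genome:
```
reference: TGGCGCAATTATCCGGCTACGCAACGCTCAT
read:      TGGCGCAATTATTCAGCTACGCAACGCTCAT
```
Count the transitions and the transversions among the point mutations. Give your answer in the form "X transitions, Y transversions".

2 transitions, 0 transversions

Transitions (purine↔purine or pyrimidine↔pyrimidine): 13 C→T, 15 G→A.
Transversions (purine↔pyrimidine): none.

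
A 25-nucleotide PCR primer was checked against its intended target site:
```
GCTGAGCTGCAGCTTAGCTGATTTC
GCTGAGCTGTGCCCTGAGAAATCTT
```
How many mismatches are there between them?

11

The sequences differ at sites 10, 11, 12, 14, 16, 17, 18, 19, 20, 23, 25 (1-based) — 11 in total.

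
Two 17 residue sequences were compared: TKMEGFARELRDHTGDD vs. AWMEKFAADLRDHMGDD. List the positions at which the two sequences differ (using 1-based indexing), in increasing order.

Scanning 1-based: 1: T/A; 2: K/W; 5: G/K; 8: R/A; 9: E/D; 14: T/M.

1, 2, 5, 8, 9, 14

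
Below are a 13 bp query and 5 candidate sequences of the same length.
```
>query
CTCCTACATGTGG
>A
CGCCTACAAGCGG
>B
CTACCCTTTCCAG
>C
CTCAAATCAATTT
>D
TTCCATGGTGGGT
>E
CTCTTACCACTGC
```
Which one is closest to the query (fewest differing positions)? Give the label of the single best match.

Hamming distances to query — A: 3; B: 8; C: 8; D: 7; E: 5.
Smallest is A with 3 mismatches.

A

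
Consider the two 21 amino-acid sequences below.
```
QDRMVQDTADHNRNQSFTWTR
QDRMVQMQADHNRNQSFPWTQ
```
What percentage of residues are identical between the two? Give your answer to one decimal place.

4 positions differ (7, 8, 18, 21), so 17 of 21 match: 17/21 = 80.95%.

81.0%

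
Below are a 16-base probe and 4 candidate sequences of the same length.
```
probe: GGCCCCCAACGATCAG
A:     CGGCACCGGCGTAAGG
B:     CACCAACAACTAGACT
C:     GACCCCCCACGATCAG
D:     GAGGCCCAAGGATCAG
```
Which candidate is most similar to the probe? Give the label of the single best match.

C

A differs at 9 positions; B differs at 9 positions; C differs at 2 positions; D differs at 4 positions. The closest is C.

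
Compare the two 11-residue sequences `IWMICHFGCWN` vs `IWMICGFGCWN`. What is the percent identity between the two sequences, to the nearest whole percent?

1 position differs (6), so 10 of 11 match: 10/11 = 90.91%.

91%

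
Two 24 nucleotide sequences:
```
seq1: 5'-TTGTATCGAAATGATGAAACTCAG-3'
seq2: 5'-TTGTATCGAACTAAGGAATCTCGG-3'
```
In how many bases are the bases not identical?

The sequences differ at bases 11, 13, 15, 19, 23 (1-based) — 5 in total.

5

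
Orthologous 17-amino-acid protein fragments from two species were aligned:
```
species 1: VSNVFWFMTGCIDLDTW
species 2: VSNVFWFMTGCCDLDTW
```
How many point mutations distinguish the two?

Mismatches (1-based): position 12: I→C.

1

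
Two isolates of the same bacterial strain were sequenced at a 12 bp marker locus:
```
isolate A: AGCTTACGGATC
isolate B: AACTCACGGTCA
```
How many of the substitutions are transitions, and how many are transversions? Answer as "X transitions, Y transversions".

Transitions (purine↔purine or pyrimidine↔pyrimidine): 2 G→A, 5 T→C, 11 T→C.
Transversions (purine↔pyrimidine): 10 A→T, 12 C→A.

3 transitions, 2 transversions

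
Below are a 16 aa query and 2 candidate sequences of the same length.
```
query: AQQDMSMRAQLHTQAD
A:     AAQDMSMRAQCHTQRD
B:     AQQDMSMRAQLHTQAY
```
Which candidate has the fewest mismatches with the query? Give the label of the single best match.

B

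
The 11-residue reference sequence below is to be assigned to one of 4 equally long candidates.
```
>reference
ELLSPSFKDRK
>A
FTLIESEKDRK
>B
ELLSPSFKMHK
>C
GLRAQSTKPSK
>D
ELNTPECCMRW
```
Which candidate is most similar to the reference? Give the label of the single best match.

Hamming distances to reference — A: 5; B: 2; C: 7; D: 7.
Smallest is B with 2 mismatches.

B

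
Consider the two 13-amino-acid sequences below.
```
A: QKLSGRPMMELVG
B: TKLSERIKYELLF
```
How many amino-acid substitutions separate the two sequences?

Comparing position by position, 7 positions differ: 1 (Q/T), 5 (G/E), 7 (P/I), 8 (M/K), 9 (M/Y), 12 (V/L), 13 (G/F).

7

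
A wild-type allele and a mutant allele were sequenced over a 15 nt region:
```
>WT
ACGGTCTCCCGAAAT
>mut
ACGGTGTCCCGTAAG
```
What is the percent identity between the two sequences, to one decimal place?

80.0%

Mismatches at positions 6, 12, 15 (1-based): 3 of 15.
Identical positions: 12/15 = 80% → 80.0%.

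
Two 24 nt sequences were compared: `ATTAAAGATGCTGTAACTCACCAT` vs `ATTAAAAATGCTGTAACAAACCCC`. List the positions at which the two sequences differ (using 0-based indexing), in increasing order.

Differences at position 6 (G→A), position 17 (T→A), position 18 (C→A), position 22 (A→C), position 23 (T→C).

6, 17, 18, 22, 23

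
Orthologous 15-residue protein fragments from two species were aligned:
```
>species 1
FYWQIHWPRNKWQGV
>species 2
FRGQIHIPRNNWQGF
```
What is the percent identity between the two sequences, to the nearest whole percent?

67%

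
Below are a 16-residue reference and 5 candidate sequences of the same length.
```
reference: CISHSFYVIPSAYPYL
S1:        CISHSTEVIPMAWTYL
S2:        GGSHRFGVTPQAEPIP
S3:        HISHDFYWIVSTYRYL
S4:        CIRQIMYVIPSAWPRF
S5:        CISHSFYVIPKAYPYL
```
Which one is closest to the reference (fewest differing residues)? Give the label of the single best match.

Hamming distances to reference — S1: 5; S2: 9; S3: 6; S4: 7; S5: 1.
Smallest is S5 with 1 mismatch.

S5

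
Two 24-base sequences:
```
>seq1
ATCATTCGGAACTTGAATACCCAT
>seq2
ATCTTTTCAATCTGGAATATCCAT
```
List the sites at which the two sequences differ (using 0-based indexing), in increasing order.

3, 6, 7, 8, 10, 13, 19

Scanning 0-based: 3: A/T; 6: C/T; 7: G/C; 8: G/A; 10: A/T; 13: T/G; 19: C/T.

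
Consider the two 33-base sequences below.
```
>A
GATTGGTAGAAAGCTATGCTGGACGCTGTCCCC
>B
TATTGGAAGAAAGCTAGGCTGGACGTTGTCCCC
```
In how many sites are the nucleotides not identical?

The sequences differ at sites 1, 7, 17, 26 (1-based) — 4 in total.

4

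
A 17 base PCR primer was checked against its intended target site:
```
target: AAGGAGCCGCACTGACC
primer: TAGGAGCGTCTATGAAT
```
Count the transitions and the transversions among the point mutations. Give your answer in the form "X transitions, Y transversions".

1 transition, 6 transversions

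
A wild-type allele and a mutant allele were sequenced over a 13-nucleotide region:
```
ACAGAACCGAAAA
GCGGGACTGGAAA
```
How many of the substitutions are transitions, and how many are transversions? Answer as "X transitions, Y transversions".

Transitions (purine↔purine or pyrimidine↔pyrimidine): 1 A→G, 3 A→G, 5 A→G, 8 C→T, 10 A→G.
Transversions (purine↔pyrimidine): none.

5 transitions, 0 transversions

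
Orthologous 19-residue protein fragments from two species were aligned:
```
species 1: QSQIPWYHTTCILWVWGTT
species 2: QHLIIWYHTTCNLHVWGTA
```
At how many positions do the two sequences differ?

6

Comparing position by position, 6 positions differ: 2 (S/H), 3 (Q/L), 5 (P/I), 12 (I/N), 14 (W/H), 19 (T/A).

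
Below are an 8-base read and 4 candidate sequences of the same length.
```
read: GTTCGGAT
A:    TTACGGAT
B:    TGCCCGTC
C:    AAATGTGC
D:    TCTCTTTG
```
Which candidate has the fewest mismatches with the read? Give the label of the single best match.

A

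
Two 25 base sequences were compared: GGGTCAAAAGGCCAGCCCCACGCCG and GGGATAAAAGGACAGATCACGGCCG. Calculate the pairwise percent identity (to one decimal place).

68.0%

8 positions differ (4, 5, 12, 16, 17, 19, 20, 21), so 17 of 25 match: 17/25 = 68%.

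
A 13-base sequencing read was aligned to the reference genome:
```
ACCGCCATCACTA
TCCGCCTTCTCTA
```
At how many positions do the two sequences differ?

3

Comparing position by position, 3 positions differ: 1 (A/T), 7 (A/T), 10 (A/T).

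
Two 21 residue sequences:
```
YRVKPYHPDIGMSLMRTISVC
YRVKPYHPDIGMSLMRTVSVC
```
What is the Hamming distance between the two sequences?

1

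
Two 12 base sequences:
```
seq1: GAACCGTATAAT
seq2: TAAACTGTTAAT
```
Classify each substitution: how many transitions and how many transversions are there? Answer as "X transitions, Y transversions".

Mismatches (1-based):
site 1: G→T (purine→pyrimidine, transversion)
site 4: C→A (pyrimidine→purine, transversion)
site 6: G→T (purine→pyrimidine, transversion)
site 7: T→G (pyrimidine→purine, transversion)
site 8: A→T (purine→pyrimidine, transversion)

0 transitions, 5 transversions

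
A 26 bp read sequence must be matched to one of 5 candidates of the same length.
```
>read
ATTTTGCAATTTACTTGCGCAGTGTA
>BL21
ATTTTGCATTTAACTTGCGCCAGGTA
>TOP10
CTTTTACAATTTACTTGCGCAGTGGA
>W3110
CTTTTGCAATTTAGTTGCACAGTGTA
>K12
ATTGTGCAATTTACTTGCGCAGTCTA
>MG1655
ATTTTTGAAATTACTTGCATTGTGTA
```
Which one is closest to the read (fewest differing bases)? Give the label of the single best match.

K12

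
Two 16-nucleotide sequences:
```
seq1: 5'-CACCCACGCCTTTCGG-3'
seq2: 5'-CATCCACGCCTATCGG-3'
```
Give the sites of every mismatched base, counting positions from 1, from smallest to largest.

3, 12

Differences at site 3 (C→T), site 12 (T→A).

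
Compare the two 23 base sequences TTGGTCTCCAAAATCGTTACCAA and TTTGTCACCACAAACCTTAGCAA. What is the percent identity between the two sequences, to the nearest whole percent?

Mismatches at positions 3, 7, 11, 14, 16, 20 (1-based): 6 of 23.
Identical positions: 17/23 = 73.91% → 74%.

74%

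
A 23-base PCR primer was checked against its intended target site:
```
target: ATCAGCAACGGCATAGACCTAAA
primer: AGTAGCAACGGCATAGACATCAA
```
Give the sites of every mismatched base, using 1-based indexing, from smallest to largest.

2, 3, 19, 21

Differences at site 2 (T→G), site 3 (C→T), site 19 (C→A), site 21 (A→C).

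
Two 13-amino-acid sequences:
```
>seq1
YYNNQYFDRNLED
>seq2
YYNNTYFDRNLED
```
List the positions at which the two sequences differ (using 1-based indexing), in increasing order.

5

Differences at position 5 (Q→T).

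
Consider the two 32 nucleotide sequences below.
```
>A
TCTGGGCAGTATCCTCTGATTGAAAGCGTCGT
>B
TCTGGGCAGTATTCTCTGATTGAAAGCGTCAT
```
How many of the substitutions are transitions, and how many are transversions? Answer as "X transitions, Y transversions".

2 transitions, 0 transversions

Mismatches (1-based):
position 13: C→T (pyrimidine→pyrimidine, transition)
position 31: G→A (purine→purine, transition)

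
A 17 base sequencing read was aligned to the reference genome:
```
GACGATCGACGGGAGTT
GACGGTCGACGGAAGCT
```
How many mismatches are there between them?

The sequences differ at bases 5, 13, 16 (1-based) — 3 in total.

3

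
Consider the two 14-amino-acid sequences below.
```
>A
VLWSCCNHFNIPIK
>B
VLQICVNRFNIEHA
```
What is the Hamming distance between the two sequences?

Mismatches (1-based): position 3: W→Q; position 4: S→I; position 6: C→V; position 8: H→R; position 12: P→E; position 13: I→H; position 14: K→A.

7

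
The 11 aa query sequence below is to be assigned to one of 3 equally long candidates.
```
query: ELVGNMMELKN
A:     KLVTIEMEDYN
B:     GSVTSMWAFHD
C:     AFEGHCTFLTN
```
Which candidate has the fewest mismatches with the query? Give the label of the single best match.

A

A differs at 6 positions; B differs at 9 positions; C differs at 8 positions. The closest is A.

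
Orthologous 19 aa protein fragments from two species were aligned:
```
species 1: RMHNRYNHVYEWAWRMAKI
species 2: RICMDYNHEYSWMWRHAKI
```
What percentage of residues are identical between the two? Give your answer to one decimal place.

Mismatches at positions 2, 3, 4, 5, 9, 11, 13, 16 (1-based): 8 of 19.
Identical positions: 11/19 = 57.89% → 57.9%.

57.9%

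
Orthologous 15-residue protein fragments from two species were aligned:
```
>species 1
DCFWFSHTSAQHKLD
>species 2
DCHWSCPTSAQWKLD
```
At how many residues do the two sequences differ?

5

The sequences differ at residues 3, 5, 6, 7, 12 (1-based) — 5 in total.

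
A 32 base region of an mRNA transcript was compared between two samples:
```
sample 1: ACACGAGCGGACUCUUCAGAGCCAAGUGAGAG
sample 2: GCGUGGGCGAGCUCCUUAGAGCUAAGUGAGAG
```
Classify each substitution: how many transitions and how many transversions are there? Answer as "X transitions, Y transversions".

Mismatches (1-based):
position 1: A→G (purine→purine, transition)
position 3: A→G (purine→purine, transition)
position 4: C→U (pyrimidine→pyrimidine, transition)
position 6: A→G (purine→purine, transition)
position 10: G→A (purine→purine, transition)
position 11: A→G (purine→purine, transition)
position 15: U→C (pyrimidine→pyrimidine, transition)
position 17: C→U (pyrimidine→pyrimidine, transition)
position 23: C→U (pyrimidine→pyrimidine, transition)

9 transitions, 0 transversions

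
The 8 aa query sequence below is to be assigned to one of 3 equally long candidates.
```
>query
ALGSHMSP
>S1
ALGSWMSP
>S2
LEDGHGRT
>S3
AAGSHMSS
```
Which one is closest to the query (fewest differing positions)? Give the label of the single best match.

S1 differs at 1 position; S2 differs at 7 positions; S3 differs at 2 positions. The closest is S1.

S1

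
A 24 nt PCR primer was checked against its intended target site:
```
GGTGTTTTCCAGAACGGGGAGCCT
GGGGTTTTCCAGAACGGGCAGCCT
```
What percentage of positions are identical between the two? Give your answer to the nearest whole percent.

92%

2 positions differ (3, 19), so 22 of 24 match: 22/24 = 91.67%.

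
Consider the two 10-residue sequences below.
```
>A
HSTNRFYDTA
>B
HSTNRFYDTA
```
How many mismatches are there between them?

0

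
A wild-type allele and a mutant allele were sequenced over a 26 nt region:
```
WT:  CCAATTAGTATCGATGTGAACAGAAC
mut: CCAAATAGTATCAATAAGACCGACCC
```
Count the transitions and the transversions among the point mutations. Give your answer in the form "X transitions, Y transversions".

Mismatches (1-based):
site 5: T→A (pyrimidine→purine, transversion)
site 13: G→A (purine→purine, transition)
site 16: G→A (purine→purine, transition)
site 17: T→A (pyrimidine→purine, transversion)
site 20: A→C (purine→pyrimidine, transversion)
site 22: A→G (purine→purine, transition)
site 23: G→A (purine→purine, transition)
site 24: A→C (purine→pyrimidine, transversion)
site 25: A→C (purine→pyrimidine, transversion)

4 transitions, 5 transversions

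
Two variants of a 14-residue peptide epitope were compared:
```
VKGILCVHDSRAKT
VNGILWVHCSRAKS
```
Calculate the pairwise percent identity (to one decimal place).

71.4%

Mismatches at positions 2, 6, 9, 14 (1-based): 4 of 14.
Identical positions: 10/14 = 71.43% → 71.4%.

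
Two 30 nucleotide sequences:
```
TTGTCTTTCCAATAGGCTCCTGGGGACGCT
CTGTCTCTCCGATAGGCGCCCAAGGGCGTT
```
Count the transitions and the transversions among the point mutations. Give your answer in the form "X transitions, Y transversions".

Mismatches (1-based):
position 1: T→C (pyrimidine→pyrimidine, transition)
position 7: T→C (pyrimidine→pyrimidine, transition)
position 11: A→G (purine→purine, transition)
position 18: T→G (pyrimidine→purine, transversion)
position 21: T→C (pyrimidine→pyrimidine, transition)
position 22: G→A (purine→purine, transition)
position 23: G→A (purine→purine, transition)
position 26: A→G (purine→purine, transition)
position 29: C→T (pyrimidine→pyrimidine, transition)

8 transitions, 1 transversion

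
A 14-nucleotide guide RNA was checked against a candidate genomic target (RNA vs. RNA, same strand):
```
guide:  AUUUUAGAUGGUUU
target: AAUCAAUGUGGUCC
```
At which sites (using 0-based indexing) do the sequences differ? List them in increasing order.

Differences at site 1 (U→A), site 3 (U→C), site 4 (U→A), site 6 (G→U), site 7 (A→G), site 12 (U→C), site 13 (U→C).

1, 3, 4, 6, 7, 12, 13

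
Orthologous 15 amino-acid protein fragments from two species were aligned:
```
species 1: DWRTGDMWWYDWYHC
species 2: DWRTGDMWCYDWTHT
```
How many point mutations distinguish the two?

3

Comparing position by position, 3 residues differ: 9 (W/C), 13 (Y/T), 15 (C/T).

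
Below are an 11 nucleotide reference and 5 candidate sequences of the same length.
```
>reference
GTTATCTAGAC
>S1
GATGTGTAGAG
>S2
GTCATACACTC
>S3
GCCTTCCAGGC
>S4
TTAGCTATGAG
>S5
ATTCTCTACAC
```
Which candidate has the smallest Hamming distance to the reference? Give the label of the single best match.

S1 differs at 4 bases; S2 differs at 5 bases; S3 differs at 5 bases; S4 differs at 8 bases; S5 differs at 3 bases. The closest is S5.

S5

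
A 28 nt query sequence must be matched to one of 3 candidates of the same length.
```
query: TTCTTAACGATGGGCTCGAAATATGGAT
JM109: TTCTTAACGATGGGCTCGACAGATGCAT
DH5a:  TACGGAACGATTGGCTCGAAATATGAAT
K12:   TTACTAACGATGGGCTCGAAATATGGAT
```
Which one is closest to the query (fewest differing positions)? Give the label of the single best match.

K12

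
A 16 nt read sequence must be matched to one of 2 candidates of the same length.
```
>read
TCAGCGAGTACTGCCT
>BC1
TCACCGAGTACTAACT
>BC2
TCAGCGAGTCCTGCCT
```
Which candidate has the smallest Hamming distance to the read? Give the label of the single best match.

BC1 differs at 3 bases; BC2 differs at 1 base. The closest is BC2.

BC2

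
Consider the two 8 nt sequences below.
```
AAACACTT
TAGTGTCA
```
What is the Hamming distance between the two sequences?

The sequences differ at bases 1, 3, 4, 5, 6, 7, 8 (1-based) — 7 in total.

7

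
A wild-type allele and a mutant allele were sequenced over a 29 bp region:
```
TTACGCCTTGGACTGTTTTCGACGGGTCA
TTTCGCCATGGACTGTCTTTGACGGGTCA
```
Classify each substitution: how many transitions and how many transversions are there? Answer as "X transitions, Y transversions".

2 transitions, 2 transversions

Mismatches (1-based):
base 3: A→T (purine→pyrimidine, transversion)
base 8: T→A (pyrimidine→purine, transversion)
base 17: T→C (pyrimidine→pyrimidine, transition)
base 20: C→T (pyrimidine→pyrimidine, transition)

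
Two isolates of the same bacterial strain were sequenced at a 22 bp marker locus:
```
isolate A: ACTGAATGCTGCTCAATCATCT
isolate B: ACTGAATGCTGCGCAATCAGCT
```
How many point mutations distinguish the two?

Comparing position by position, 2 positions differ: 13 (T/G), 20 (T/G).

2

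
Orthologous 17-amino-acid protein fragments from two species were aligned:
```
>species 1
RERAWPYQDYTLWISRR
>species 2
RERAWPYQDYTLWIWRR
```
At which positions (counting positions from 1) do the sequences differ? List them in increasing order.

15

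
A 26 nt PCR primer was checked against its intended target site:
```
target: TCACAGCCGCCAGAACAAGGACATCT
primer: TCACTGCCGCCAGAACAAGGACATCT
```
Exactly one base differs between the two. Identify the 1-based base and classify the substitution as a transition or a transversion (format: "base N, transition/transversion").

base 5, transversion

Base 5 changes A→T. A is a purine and T is a pyrimidine, so this is a transversion.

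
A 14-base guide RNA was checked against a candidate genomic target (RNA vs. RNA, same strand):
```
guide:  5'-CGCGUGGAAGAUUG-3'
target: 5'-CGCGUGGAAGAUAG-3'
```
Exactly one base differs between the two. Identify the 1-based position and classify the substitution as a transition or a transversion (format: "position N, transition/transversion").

position 13, transversion

Position 13 changes U→A. U is a pyrimidine and A is a purine, so this is a transversion.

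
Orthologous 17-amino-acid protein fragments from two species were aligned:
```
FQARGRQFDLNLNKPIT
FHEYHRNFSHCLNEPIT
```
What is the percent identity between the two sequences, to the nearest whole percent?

9 positions differ (2, 3, 4, 5, 7, 9, 10, 11, 14), so 8 of 17 match: 8/17 = 47.06%.

47%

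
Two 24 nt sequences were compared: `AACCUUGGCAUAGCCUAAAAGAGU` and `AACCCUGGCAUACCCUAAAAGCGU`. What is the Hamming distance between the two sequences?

Mismatches (1-based): site 5: U→C; site 13: G→C; site 22: A→C.

3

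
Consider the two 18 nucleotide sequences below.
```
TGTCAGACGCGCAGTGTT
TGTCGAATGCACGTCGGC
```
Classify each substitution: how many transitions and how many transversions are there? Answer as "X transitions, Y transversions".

7 transitions, 2 transversions

Transitions (purine↔purine or pyrimidine↔pyrimidine): 5 A→G, 6 G→A, 8 C→T, 11 G→A, 13 A→G, 15 T→C, 18 T→C.
Transversions (purine↔pyrimidine): 14 G→T, 17 T→G.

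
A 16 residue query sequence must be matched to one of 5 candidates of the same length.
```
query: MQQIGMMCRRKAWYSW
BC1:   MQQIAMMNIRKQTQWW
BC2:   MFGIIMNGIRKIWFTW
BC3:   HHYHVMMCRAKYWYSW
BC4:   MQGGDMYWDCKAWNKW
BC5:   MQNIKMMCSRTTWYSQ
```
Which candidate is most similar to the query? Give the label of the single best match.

BC1 differs at 7 residues; BC2 differs at 9 residues; BC3 differs at 7 residues; BC4 differs at 9 residues; BC5 differs at 6 residues. The closest is BC5.

BC5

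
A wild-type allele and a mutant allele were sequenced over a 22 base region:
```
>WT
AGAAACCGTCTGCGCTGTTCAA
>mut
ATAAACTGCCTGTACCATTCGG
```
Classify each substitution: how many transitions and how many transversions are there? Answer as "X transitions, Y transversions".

8 transitions, 1 transversion

Mismatches (1-based):
position 2: G→T (purine→pyrimidine, transversion)
position 7: C→T (pyrimidine→pyrimidine, transition)
position 9: T→C (pyrimidine→pyrimidine, transition)
position 13: C→T (pyrimidine→pyrimidine, transition)
position 14: G→A (purine→purine, transition)
position 16: T→C (pyrimidine→pyrimidine, transition)
position 17: G→A (purine→purine, transition)
position 21: A→G (purine→purine, transition)
position 22: A→G (purine→purine, transition)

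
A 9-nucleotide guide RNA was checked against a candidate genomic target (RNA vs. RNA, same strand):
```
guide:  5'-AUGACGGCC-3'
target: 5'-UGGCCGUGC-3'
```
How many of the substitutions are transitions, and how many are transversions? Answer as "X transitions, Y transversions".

0 transitions, 5 transversions

Transitions (purine↔purine or pyrimidine↔pyrimidine): none.
Transversions (purine↔pyrimidine): 1 A→U, 2 U→G, 4 A→C, 7 G→U, 8 C→G.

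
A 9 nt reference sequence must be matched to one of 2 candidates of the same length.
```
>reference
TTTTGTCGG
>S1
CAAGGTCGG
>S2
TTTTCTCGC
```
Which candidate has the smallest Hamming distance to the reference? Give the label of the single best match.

S2

Hamming distances to reference — S1: 4; S2: 2.
Smallest is S2 with 2 mismatches.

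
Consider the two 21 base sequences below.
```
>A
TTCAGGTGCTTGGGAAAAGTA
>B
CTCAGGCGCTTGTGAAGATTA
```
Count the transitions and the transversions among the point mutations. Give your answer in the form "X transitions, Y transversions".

Transitions (purine↔purine or pyrimidine↔pyrimidine): 1 T→C, 7 T→C, 17 A→G.
Transversions (purine↔pyrimidine): 13 G→T, 19 G→T.

3 transitions, 2 transversions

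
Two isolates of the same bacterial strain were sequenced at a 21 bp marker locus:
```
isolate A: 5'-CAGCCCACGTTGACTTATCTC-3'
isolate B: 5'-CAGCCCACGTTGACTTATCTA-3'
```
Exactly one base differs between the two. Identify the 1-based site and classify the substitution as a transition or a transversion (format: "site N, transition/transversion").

site 21, transversion

Site 21 changes C→A. C is a pyrimidine and A is a purine, so this is a transversion.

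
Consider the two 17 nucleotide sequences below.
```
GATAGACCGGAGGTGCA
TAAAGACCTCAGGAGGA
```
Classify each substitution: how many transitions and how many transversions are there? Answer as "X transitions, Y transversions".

Transitions (purine↔purine or pyrimidine↔pyrimidine): none.
Transversions (purine↔pyrimidine): 1 G→T, 3 T→A, 9 G→T, 10 G→C, 14 T→A, 16 C→G.

0 transitions, 6 transversions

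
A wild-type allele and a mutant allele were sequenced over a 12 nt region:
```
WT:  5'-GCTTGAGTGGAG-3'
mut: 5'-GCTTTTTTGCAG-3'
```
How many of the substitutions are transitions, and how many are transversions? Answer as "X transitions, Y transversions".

0 transitions, 4 transversions

Transitions (purine↔purine or pyrimidine↔pyrimidine): none.
Transversions (purine↔pyrimidine): 5 G→T, 6 A→T, 7 G→T, 10 G→C.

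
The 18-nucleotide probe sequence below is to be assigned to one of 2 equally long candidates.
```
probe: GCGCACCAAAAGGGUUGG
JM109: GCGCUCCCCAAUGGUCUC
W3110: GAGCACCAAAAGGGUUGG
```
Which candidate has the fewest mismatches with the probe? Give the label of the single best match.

W3110

Hamming distances to probe — JM109: 7; W3110: 1.
Smallest is W3110 with 1 mismatch.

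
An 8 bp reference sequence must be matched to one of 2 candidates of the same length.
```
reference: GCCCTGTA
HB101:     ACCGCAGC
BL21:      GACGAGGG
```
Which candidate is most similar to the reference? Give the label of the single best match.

Hamming distances to reference — HB101: 6; BL21: 5.
Smallest is BL21 with 5 mismatches.

BL21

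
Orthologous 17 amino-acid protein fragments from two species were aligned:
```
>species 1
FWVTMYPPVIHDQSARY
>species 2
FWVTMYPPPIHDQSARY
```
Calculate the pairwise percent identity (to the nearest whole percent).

Mismatch at position 9 (1-based): 1 of 17.
Identical positions: 16/17 = 94.12% → 94%.

94%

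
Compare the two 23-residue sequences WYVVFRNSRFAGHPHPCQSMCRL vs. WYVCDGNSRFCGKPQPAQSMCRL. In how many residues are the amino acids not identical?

7

Comparing position by position, 7 residues differ: 4 (V/C), 5 (F/D), 6 (R/G), 11 (A/C), 13 (H/K), 15 (H/Q), 17 (C/A).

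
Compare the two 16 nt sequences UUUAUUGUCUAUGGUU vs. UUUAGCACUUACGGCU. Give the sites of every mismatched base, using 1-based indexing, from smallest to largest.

5, 6, 7, 8, 9, 12, 15

Scanning 1-based: 5: U/G; 6: U/C; 7: G/A; 8: U/C; 9: C/U; 12: U/C; 15: U/C.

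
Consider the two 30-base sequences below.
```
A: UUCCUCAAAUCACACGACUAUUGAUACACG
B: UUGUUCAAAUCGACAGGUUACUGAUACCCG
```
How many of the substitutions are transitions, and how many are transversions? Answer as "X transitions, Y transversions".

Mismatches (1-based):
site 3: C→G (pyrimidine→purine, transversion)
site 4: C→U (pyrimidine→pyrimidine, transition)
site 12: A→G (purine→purine, transition)
site 13: C→A (pyrimidine→purine, transversion)
site 14: A→C (purine→pyrimidine, transversion)
site 15: C→A (pyrimidine→purine, transversion)
site 17: A→G (purine→purine, transition)
site 18: C→U (pyrimidine→pyrimidine, transition)
site 21: U→C (pyrimidine→pyrimidine, transition)
site 28: A→C (purine→pyrimidine, transversion)

5 transitions, 5 transversions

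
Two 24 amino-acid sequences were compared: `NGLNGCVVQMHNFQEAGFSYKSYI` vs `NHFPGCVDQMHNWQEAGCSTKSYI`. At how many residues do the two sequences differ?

The sequences differ at residues 2, 3, 4, 8, 13, 18, 20 (1-based) — 7 in total.

7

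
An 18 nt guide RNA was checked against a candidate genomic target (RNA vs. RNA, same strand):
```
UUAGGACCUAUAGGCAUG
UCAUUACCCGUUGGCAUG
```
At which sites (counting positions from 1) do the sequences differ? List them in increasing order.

2, 4, 5, 9, 10, 12

Scanning 1-based: 2: U/C; 4: G/U; 5: G/U; 9: U/C; 10: A/G; 12: A/U.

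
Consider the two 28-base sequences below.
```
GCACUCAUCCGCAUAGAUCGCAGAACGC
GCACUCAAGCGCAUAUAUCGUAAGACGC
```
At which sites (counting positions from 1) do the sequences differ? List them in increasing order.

8, 9, 16, 21, 23, 24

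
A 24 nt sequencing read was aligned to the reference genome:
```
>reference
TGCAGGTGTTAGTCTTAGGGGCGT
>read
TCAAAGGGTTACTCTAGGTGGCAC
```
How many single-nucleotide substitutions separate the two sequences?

10

The sequences differ at sites 2, 3, 5, 7, 12, 16, 17, 19, 23, 24 (1-based) — 10 in total.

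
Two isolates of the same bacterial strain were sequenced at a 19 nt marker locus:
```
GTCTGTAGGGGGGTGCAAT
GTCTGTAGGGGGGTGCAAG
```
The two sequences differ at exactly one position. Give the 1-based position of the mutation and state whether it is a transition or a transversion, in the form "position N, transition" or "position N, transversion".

Position 19 changes T→G. T is a pyrimidine and G is a purine, so this is a transversion.

position 19, transversion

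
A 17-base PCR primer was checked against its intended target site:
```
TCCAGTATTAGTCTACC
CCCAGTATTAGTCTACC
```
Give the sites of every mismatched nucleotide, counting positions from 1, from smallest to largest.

Differences at site 1 (T→C).

1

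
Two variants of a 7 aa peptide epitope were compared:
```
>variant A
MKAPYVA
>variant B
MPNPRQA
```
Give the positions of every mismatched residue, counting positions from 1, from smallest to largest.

2, 3, 5, 6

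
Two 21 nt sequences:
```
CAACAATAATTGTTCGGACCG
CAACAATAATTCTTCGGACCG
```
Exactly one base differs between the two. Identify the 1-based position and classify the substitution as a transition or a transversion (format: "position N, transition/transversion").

position 12, transversion

Position 12 changes G→C. G is a purine and C is a pyrimidine, so this is a transversion.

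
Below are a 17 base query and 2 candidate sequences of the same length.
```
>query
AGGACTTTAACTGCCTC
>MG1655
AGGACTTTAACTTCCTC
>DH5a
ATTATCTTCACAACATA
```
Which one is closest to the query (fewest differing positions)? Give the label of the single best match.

MG1655

MG1655 differs at 1 position; DH5a differs at 9 positions. The closest is MG1655.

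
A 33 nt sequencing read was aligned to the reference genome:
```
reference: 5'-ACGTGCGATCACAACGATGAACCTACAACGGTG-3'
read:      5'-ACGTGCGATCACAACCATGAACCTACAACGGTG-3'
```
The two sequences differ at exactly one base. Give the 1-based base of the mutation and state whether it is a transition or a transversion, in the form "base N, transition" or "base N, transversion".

base 16, transversion

The sequences differ only at base 16: G→C (purine→pyrimidine), a transversion.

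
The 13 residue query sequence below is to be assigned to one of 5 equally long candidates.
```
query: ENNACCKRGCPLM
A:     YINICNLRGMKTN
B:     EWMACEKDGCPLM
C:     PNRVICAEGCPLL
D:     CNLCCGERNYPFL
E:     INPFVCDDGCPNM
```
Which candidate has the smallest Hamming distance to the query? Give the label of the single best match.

B

Hamming distances to query — A: 9; B: 4; C: 7; D: 9; E: 7.
Smallest is B with 4 mismatches.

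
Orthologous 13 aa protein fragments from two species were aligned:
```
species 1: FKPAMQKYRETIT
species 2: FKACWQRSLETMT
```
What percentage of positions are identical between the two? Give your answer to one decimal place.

Mismatches at positions 3, 4, 5, 7, 8, 9, 12 (1-based): 7 of 13.
Identical positions: 6/13 = 46.15% → 46.2%.

46.2%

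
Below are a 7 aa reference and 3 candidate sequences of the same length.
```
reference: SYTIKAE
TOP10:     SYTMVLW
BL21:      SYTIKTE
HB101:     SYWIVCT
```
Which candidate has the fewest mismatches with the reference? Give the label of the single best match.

BL21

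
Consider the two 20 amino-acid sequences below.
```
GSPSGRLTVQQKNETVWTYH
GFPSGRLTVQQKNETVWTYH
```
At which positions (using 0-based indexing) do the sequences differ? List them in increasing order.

1

Scanning 0-based: 1: S/F.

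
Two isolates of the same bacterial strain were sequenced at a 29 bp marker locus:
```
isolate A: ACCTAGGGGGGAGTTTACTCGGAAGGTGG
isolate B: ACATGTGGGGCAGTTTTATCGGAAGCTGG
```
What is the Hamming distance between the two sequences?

7

Mismatches (1-based): site 3: C→A; site 5: A→G; site 6: G→T; site 11: G→C; site 17: A→T; site 18: C→A; site 26: G→C.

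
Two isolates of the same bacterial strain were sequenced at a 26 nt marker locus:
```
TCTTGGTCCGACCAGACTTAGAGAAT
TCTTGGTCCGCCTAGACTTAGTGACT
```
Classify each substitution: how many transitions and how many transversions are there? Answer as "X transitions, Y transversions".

1 transition, 3 transversions

Transitions (purine↔purine or pyrimidine↔pyrimidine): 13 C→T.
Transversions (purine↔pyrimidine): 11 A→C, 22 A→T, 25 A→C.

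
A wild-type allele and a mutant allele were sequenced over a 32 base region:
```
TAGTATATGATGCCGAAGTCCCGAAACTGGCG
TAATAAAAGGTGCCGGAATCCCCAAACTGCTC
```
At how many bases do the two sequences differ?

Comparing position by position, 10 bases differ: 3 (G/A), 6 (T/A), 8 (T/A), 10 (A/G), 16 (A/G), 18 (G/A), 23 (G/C), 30 (G/C), 31 (C/T), 32 (G/C).

10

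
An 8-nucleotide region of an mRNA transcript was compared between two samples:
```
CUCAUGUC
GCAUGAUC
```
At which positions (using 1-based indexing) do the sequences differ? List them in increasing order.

Scanning 1-based: 1: C/G; 2: U/C; 3: C/A; 4: A/U; 5: U/G; 6: G/A.

1, 2, 3, 4, 5, 6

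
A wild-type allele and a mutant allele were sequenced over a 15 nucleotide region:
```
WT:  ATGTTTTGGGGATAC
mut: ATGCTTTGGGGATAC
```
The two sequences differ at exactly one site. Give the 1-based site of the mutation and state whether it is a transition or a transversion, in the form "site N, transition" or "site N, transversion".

Site 4 changes T→C. T is a pyrimidine and C is a pyrimidine, so this is a transition.

site 4, transition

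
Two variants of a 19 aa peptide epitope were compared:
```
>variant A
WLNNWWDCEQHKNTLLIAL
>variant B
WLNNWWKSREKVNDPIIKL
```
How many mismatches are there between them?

10

Comparing position by position, 10 positions differ: 7 (D/K), 8 (C/S), 9 (E/R), 10 (Q/E), 11 (H/K), 12 (K/V), 14 (T/D), 15 (L/P), 16 (L/I), 18 (A/K).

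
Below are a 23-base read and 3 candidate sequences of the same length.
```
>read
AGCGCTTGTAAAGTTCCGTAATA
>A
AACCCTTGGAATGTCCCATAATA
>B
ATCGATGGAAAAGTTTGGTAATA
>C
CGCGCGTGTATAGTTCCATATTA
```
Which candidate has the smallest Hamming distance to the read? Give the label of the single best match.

C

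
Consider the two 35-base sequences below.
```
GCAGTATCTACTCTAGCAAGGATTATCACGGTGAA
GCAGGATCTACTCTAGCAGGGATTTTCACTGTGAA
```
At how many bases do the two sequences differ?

The sequences differ at bases 5, 19, 25, 30 (1-based) — 4 in total.

4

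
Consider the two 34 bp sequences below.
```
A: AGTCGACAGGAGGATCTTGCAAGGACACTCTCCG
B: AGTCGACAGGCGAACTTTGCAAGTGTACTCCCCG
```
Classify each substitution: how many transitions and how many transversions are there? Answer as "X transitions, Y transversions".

6 transitions, 2 transversions

Mismatches (1-based):
site 11: A→C (purine→pyrimidine, transversion)
site 13: G→A (purine→purine, transition)
site 15: T→C (pyrimidine→pyrimidine, transition)
site 16: C→T (pyrimidine→pyrimidine, transition)
site 24: G→T (purine→pyrimidine, transversion)
site 25: A→G (purine→purine, transition)
site 26: C→T (pyrimidine→pyrimidine, transition)
site 31: T→C (pyrimidine→pyrimidine, transition)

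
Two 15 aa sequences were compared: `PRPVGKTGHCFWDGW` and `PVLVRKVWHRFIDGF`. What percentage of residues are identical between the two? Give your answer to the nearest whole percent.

47%

8 positions differ (2, 3, 5, 7, 8, 10, 12, 15), so 7 of 15 match: 7/15 = 46.67%.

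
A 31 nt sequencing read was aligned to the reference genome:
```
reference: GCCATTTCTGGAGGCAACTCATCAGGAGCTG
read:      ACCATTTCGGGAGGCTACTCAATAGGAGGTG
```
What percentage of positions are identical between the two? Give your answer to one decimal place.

80.6%

6 positions differ (1, 9, 16, 22, 23, 29), so 25 of 31 match: 25/31 = 80.65%.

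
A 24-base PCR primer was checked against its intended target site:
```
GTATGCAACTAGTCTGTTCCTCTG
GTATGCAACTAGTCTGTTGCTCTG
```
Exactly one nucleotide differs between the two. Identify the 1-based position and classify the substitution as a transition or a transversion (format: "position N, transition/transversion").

The sequences differ only at position 19: C→G (pyrimidine→purine), a transversion.

position 19, transversion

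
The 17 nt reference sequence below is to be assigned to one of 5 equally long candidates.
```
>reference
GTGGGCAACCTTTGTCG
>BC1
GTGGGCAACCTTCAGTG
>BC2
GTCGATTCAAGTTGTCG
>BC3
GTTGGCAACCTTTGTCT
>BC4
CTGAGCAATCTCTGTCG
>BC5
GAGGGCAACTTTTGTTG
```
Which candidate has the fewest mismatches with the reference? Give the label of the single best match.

BC3

Hamming distances to reference — BC1: 4; BC2: 8; BC3: 2; BC4: 4; BC5: 3.
Smallest is BC3 with 2 mismatches.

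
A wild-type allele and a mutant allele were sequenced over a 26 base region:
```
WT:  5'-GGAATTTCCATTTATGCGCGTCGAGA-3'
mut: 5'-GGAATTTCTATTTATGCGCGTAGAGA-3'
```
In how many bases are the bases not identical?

The sequences differ at bases 9, 22 (1-based) — 2 in total.

2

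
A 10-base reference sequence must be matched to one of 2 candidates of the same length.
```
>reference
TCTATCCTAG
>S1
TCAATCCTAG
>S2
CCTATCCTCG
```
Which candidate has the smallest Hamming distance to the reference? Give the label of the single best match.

S1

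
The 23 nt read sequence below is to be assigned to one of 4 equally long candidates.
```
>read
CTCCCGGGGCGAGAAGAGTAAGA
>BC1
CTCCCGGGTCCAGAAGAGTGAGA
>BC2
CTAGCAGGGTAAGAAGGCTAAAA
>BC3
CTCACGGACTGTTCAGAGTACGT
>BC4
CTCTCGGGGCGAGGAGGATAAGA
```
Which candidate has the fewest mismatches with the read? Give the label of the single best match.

BC1 differs at 3 sites; BC2 differs at 8 sites; BC3 differs at 9 sites; BC4 differs at 4 sites. The closest is BC1.

BC1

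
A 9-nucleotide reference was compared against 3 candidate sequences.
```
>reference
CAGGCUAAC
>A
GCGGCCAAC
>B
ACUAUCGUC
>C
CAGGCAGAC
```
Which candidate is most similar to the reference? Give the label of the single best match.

C

A differs at 3 bases; B differs at 8 bases; C differs at 2 bases. The closest is C.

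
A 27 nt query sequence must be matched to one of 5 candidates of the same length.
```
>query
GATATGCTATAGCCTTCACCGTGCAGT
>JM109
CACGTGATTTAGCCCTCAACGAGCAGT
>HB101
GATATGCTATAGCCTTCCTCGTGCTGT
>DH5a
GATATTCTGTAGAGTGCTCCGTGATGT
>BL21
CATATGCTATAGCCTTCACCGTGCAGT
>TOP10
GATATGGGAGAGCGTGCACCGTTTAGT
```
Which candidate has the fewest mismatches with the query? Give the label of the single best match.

BL21

JM109 differs at 8 positions; HB101 differs at 3 positions; DH5a differs at 8 positions; BL21 differs at 1 position; TOP10 differs at 7 positions. The closest is BL21.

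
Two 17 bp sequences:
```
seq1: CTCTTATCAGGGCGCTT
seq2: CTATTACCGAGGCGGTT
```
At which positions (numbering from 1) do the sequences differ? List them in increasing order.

Scanning 1-based: 3: C/A; 7: T/C; 9: A/G; 10: G/A; 15: C/G.

3, 7, 9, 10, 15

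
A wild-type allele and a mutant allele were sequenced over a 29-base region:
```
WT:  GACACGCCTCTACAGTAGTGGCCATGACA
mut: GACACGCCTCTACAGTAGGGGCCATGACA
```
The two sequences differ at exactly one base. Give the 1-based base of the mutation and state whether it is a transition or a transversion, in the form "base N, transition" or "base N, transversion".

Base 19 changes T→G. T is a pyrimidine and G is a purine, so this is a transversion.

base 19, transversion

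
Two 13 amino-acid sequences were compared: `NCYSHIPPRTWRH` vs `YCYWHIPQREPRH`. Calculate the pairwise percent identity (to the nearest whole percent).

62%

Mismatches at positions 1, 4, 8, 10, 11 (1-based): 5 of 13.
Identical positions: 8/13 = 61.54% → 62%.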